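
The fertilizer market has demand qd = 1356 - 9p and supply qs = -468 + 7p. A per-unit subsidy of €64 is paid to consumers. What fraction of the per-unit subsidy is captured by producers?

Pre-subsidy: 1356 - 9p = -468 + 7p gives p* = 114, q* = 330.
With the rebate, buyers effectively pay pb = ps − 64, where ps is the price sellers receive.
Demand in terms of ps becomes qd = 1356 − 9(ps − 64) = 1932 - 9ps. Setting this equal to supply: 1932 - 9ps = -468 + 7ps, so ps = 150.
Buyers pay pb = 150 − 64 = 86; q' = -468 + 7·150 = 582.
Buyers' price falls by p* − pb = 114 − 86 = 28; sellers' price rises by ps − p* = 150 − 114 = 36.
So producers capture 36/64 = 0.5625 of each unit of subsidy.

Producer share = 0.5625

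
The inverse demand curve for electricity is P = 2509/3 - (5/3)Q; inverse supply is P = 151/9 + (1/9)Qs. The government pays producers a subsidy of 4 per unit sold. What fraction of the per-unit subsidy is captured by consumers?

Consumer share = 0.9375

Pre-subsidy: 2509/3 - (5/3)Q = 151/9 + (1/9)Q gives Q* = 461 and P* = 68.
With the subsidy, sellers receive Ps = Pb + 4 for each unit, where Pb is the price buyers pay.
On the curves, Pb = 2509/3 - (5/3)Q and Ps = 151/9 + (1/9)Q; the wedge Ps − Pb = 4 gives 151/9 + (1/9)Q − (2509/3 - (5/3)Q) = 4, so Q' = 463.25.
Then Pb = 2509/3 − (5/3)·463.25 = 64.25 and Ps = 151/9 + (1/9)·463.25 = 68.25.
Buyers' price falls by P* − Pb = 68 − 64.25 = 3.75; sellers' price rises by Ps − P* = 68.25 − 68 = 0.25.
So consumers capture 3.75/4 = 0.9375 of each unit of subsidy.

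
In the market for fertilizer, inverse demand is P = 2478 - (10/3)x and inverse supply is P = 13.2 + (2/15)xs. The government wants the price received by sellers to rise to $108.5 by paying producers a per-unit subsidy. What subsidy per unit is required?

At a seller price of 108.5, quantity supplied is -99 + 7.5·108.5 = 714.75.
Buyers absorb 714.75 only when they pay Pb = 2478 − (10/3)·714.75 = 95.5.
s = Ps − Pb = 108.5 − 95.5 = 13.

Required subsidy s = $13 per unit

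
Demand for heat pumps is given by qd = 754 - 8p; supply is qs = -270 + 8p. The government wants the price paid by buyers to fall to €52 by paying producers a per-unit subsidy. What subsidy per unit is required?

At a buyer price of 52, quantity demanded is 754 − 8·52 = 338.
Sellers supply 338 only when they receive ps with -270 + 8·ps = 338, i.e. ps = 76.
s = ps − pb = 76 − 52 = 24.

Required subsidy s = €24 per unit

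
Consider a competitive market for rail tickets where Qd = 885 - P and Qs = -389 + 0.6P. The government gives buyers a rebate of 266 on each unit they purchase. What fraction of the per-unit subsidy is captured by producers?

Producer share = 0.625

Pre-subsidy: 885 - P = -389 + 0.6P gives P* = 796.25, Q* = 88.75.
With the rebate, buyers effectively pay Pb = Ps − 266, where Ps is the price sellers receive.
Demand in terms of Ps becomes Qd = 885 − 1(Ps − 266) = 1151 - Ps. Setting this equal to supply: 1151 - Ps = -389 + 0.6Ps, so Ps = 962.5.
Buyers pay Pb = 962.5 − 266 = 696.5; Q' = -389 + 0.6·962.5 = 188.5.
Buyers' price falls by P* − Pb = 796.25 − 696.5 = 99.75; sellers' price rises by Ps − P* = 962.5 − 796.25 = 166.25.
So producers capture 166.25/266 = 0.625 of each unit of subsidy.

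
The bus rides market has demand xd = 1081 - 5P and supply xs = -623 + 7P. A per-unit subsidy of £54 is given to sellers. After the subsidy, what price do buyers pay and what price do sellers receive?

Pre-subsidy: 1081 - 5P = -623 + 7P gives P* = 142, x* = 371.
With the subsidy, sellers receive Ps = Pb + 54 for each unit, where Pb is the price buyers pay.
Supply in terms of Pb becomes xs = -623 + 7(Pb + 54) = -245 + 7Pb. Setting this equal to demand: 1081 - 5Pb = -245 + 7Pb, so Pb = 110.5.
Sellers receive Ps = 110.5 + 54 = 164.5; x' = 1081 − 5·110.5 = 528.5.

Buyers pay £110.5; sellers receive £164.5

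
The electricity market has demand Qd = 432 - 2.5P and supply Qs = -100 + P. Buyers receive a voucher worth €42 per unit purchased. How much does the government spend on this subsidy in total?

Government cost = €3444

Pre-subsidy: 432 - 2.5P = -100 + P gives P* = 152, Q* = 52.
With the rebate, buyers effectively pay Pb = Ps − 42, where Ps is the price sellers receive.
Demand in terms of Ps becomes Qd = 432 − 2.5(Ps − 42) = 537 - 2.5Ps. Setting this equal to supply: 537 - 2.5Ps = -100 + Ps, so Ps = 182.
Buyers pay Pb = 182 − 42 = 140; Q' = -100 + 1·182 = 82.
Government outlay = subsidy × quantity = 42 × 82 = 3444.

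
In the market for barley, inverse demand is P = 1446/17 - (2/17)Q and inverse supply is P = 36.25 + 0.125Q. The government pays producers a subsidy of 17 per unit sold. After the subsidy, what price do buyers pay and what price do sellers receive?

Pre-subsidy: 1446/17 - (2/17)Q = 36.25 + 0.125Q gives Q* = 6638/33 and P* = 2026/33.
With the subsidy, sellers receive Ps = Pb + 17 for each unit, where Pb is the price buyers pay.
On the curves, Pb = 1446/17 - (2/17)Q and Ps = 36.25 + 0.125Q; the wedge Ps − Pb = 17 gives 36.25 + 0.125Q − (1446/17 - (2/17)Q) = 17, so Q' = 8950/33.
Then Pb = 1446/17 − (2/17)·(8950/33) = 1754/33 and Ps = 36.25 + 0.125·(8950/33) = 2315/33.

Buyers pay 1754/33; sellers receive 2315/33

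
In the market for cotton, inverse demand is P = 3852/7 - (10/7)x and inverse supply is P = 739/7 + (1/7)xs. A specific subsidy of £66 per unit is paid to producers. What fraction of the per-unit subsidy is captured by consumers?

Pre-subsidy: 3852/7 - (10/7)x = 739/7 + (1/7)x gives x* = 283 and P* = 146.
With the subsidy, sellers receive Ps = Pb + 66 for each unit, where Pb is the price buyers pay.
On the curves, Pb = 3852/7 - (10/7)x and Ps = 739/7 + (1/7)x; the wedge Ps − Pb = 66 gives 739/7 + (1/7)x − (3852/7 - (10/7)x) = 66, so x' = 325.
Then Pb = 3852/7 − (10/7)·325 = 86 and Ps = 739/7 + (1/7)·325 = 152.
Buyers' price falls by P* − Pb = 146 − 86 = 60; sellers' price rises by Ps − P* = 152 − 146 = 6.
So consumers capture 60/66 = 10/11 of each unit of subsidy.

Consumer share = 10/11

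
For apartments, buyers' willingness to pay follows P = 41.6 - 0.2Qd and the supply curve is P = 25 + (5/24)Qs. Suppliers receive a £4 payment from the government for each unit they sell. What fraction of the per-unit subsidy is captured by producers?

Pre-subsidy: 41.6 - 0.2Q = 25 + (5/24)Q gives Q* = 1992/49 and P* = 1640/49.
With the subsidy, sellers receive Ps = Pb + 4 for each unit, where Pb is the price buyers pay.
On the curves, Pb = 41.6 - 0.2Q and Ps = 25 + (5/24)Q; the wedge Ps − Pb = 4 gives 25 + (5/24)Q − (41.6 - 0.2Q) = 4, so Q' = 2472/49.
Then Pb = 41.6 − 0.2·(2472/49) = 1544/49 and Ps = 25 + (5/24)·(2472/49) = 1740/49.
Buyers' price falls by P* − Pb = 1640/49 − 1544/49 = 96/49; sellers' price rises by Ps − P* = 1740/49 − 1640/49 = 100/49.
So producers capture (100/49)/4 = 25/49 of each unit of subsidy.

Producer share = 25/49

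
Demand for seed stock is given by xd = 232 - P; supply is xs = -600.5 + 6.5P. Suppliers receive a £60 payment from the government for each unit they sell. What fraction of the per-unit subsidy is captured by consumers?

Pre-subsidy: 232 - P = -600.5 + 6.5P gives P* = 111, x* = 121.
With the subsidy, sellers receive Ps = Pb + 60 for each unit, where Pb is the price buyers pay.
Supply in terms of Pb becomes xs = -600.5 + 6.5(Pb + 60) = -210.5 + 6.5Pb. Setting this equal to demand: 232 - Pb = -210.5 + 6.5Pb, so Pb = 59.
Sellers receive Ps = 59 + 60 = 119; x' = 232 − 1·59 = 173.
Buyers' price falls by P* − Pb = 111 − 59 = 52; sellers' price rises by Ps − P* = 119 − 111 = 8.
So consumers capture 52/60 = 13/15 of each unit of subsidy.

Consumer share = 13/15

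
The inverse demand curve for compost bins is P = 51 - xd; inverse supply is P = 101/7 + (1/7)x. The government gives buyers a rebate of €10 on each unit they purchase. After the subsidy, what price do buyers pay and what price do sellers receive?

Buyers pay €10.25; sellers receive €20.25

Pre-subsidy: 51 - x = 101/7 + (1/7)x gives x* = 32 and P* = 19.
With the rebate, buyers effectively pay Pb = Ps − 10, where Ps is the price sellers receive.
On the curves, Pb = 51 - x and Ps = 101/7 + (1/7)x; the wedge Ps − Pb = 10 gives 101/7 + (1/7)x − (51 - x) = 10, so x' = 40.75.
Then Pb = 51 − 1·40.75 = 10.25 and Ps = 101/7 + (1/7)·40.75 = 20.25.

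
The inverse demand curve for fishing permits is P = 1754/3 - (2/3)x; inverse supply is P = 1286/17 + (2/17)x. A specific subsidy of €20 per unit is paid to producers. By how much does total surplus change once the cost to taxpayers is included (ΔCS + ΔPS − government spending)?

Pre-subsidy: 1754/3 - (2/3)x = 1286/17 + (2/17)x gives x* = 649 and P* = 152.
With the subsidy, sellers receive Ps = Pb + 20 for each unit, where Pb is the price buyers pay.
On the curves, Pb = 1754/3 - (2/3)x and Ps = 1286/17 + (2/17)x; the wedge Ps − Pb = 20 gives 1286/17 + (2/17)x − (1754/3 - (2/3)x) = 20, so x' = 674.5.
Then Pb = 1754/3 − (2/3)·674.5 = 135 and Ps = 1286/17 + (2/17)·674.5 = 155.
ΔCS = ½(649 + 674.5)(152 − 135) = 11249.75; ΔPS = ½(649 + 674.5)(155 − 152) = 1985.25.
Government spending = 20 × 674.5 = 13490.
Net change = 11249.75 + 1985.25 − 13490 = -255. The loss equals the DWL triangle ½·20·25.5.

Net change in total surplus = -€255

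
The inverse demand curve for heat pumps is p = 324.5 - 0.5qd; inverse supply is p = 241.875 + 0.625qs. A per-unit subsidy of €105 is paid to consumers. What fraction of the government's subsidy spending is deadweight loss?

Pre-subsidy: 324.5 - 0.5q = 241.875 + 0.625q gives q* = 661/9 and p* = 2590/9.
With the rebate, buyers effectively pay pb = ps − 105, where ps is the price sellers receive.
On the curves, pb = 324.5 - 0.5q and ps = 241.875 + 0.625q; the wedge ps − pb = 105 gives 241.875 + 0.625q − (324.5 - 0.5q) = 105, so q' = 1501/9.
Then pb = 324.5 − 0.5·(1501/9) = 2170/9 and ps = 241.875 + 0.625·(1501/9) = 3115/9.
ΔCS = ½(661/9 + 1501/9)(2590/9 − 2170/9) = 151340/27; ΔPS = ½(661/9 + 1501/9)(3115/9 − 2590/9) = 189175/27.
Government spending = 105 × 1501/9 = 52535/3.
DWL = ½ × 105 × (1501/9 − 661/9) = 4900; fraction = 4900 / (52535/3) = 420/1501.

DWL / government spending = 420/1501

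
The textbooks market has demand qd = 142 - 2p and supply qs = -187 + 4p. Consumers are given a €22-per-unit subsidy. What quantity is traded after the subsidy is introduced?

Pre-subsidy: 142 - 2p = -187 + 4p gives p* = 329/6, q* = 97/3.
With the rebate, buyers effectively pay pb = ps − 22, where ps is the price sellers receive.
Demand in terms of ps becomes qd = 142 − 2(ps − 22) = 186 - 2ps. Setting this equal to supply: 186 - 2ps = -187 + 4ps, so ps = 373/6.
Buyers pay pb = 373/6 − 22 = 241/6; q' = -187 + 4·(373/6) = 185/3.

q' = 185/3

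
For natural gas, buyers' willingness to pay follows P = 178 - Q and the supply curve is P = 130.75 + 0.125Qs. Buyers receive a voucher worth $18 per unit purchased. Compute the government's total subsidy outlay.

Pre-subsidy: 178 - Q = 130.75 + 0.125Q gives Q* = 42 and P* = 136.
With the rebate, buyers effectively pay Pb = Ps − 18, where Ps is the price sellers receive.
On the curves, Pb = 178 - Q and Ps = 130.75 + 0.125Q; the wedge Ps − Pb = 18 gives 130.75 + 0.125Q − (178 - Q) = 18, so Q' = 58.
Then Pb = 178 − 1·58 = 120 and Ps = 130.75 + 0.125·58 = 138.
Government outlay = subsidy × quantity = 18 × 58 = 1044.

Government cost = $1044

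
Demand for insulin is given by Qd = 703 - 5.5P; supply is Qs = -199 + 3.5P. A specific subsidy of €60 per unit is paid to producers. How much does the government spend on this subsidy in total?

Pre-subsidy: 703 - 5.5P = -199 + 3.5P gives P* = 902/9, Q* = 1366/9.
With the subsidy, sellers receive Ps = Pb + 60 for each unit, where Pb is the price buyers pay.
Supply in terms of Pb becomes Qs = -199 + 3.5(Pb + 60) = 11 + 3.5Pb. Setting this equal to demand: 703 - 5.5Pb = 11 + 3.5Pb, so Pb = 692/9.
Sellers receive Ps = 692/9 + 60 = 1232/9; Q' = 703 − 5.5·(692/9) = 2521/9.
Government outlay = subsidy × quantity = 60 × 2521/9 = 50420/3.

Government cost = 50420/3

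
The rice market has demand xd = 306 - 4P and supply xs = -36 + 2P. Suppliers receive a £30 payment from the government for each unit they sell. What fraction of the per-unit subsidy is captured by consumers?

Pre-subsidy: 306 - 4P = -36 + 2P gives P* = 57, x* = 78.
With the subsidy, sellers receive Ps = Pb + 30 for each unit, where Pb is the price buyers pay.
Supply in terms of Pb becomes xs = -36 + 2(Pb + 30) = 24 + 2Pb. Setting this equal to demand: 306 - 4Pb = 24 + 2Pb, so Pb = 47.
Sellers receive Ps = 47 + 30 = 77; x' = 306 − 4·47 = 118.
Buyers' price falls by P* − Pb = 57 − 47 = 10; sellers' price rises by Ps − P* = 77 − 57 = 20.
So consumers capture 10/30 = 1/3 of each unit of subsidy.

Consumer share = 1/3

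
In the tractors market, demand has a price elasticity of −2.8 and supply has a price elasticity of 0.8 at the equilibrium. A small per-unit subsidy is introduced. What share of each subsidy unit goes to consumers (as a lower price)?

Consumer share = 2/9

For a small subsidy around the equilibrium, the benefit split depends on the relative slopes, which at a point are proportional to the elasticities.
Buyer share = εs/(εs + |εd|) = 0.8/(0.8 + 2.8) = 2/9; seller share = |εd|/(εs + |εd|) = 7/9.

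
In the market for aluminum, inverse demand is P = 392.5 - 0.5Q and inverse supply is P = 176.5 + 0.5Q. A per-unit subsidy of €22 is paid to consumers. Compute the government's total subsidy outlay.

Government cost = €5236

Pre-subsidy: 392.5 - 0.5Q = 176.5 + 0.5Q gives Q* = 216 and P* = 284.5.
With the rebate, buyers effectively pay Pb = Ps − 22, where Ps is the price sellers receive.
On the curves, Pb = 392.5 - 0.5Q and Ps = 176.5 + 0.5Q; the wedge Ps − Pb = 22 gives 176.5 + 0.5Q − (392.5 - 0.5Q) = 22, so Q' = 238.
Then Pb = 392.5 − 0.5·238 = 273.5 and Ps = 176.5 + 0.5·238 = 295.5.
Government outlay = subsidy × quantity = 22 × 238 = 5236.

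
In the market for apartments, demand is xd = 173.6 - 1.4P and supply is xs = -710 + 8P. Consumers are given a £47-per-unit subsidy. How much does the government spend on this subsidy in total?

Pre-subsidy: 173.6 - 1.4P = -710 + 8P gives P* = 94, x* = 42.
With the rebate, buyers effectively pay Pb = Ps − 47, where Ps is the price sellers receive.
Demand in terms of Ps becomes xd = 173.6 − 1.4(Ps − 47) = 239.4 - 1.4Ps. Setting this equal to supply: 239.4 - 1.4Ps = -710 + 8Ps, so Ps = 101.
Buyers pay Pb = 101 − 47 = 54; x' = -710 + 8·101 = 98.
Government outlay = subsidy × quantity = 47 × 98 = 4606.

Government cost = £4606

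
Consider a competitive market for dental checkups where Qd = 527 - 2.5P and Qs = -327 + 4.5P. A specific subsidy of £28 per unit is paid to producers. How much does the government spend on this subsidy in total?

Government cost = £7476

Pre-subsidy: 527 - 2.5P = -327 + 4.5P gives P* = 122, Q* = 222.
With the subsidy, sellers receive Ps = Pb + 28 for each unit, where Pb is the price buyers pay.
Supply in terms of Pb becomes Qs = -327 + 4.5(Pb + 28) = -201 + 4.5Pb. Setting this equal to demand: 527 - 2.5Pb = -201 + 4.5Pb, so Pb = 104.
Sellers receive Ps = 104 + 28 = 132; Q' = 527 − 2.5·104 = 267.
Government outlay = subsidy × quantity = 28 × 267 = 7476.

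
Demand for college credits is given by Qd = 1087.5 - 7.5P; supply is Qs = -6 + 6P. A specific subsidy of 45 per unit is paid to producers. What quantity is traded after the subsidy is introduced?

Pre-subsidy: 1087.5 - 7.5P = -6 + 6P gives P* = 81, Q* = 480.
With the subsidy, sellers receive Ps = Pb + 45 for each unit, where Pb is the price buyers pay.
Supply in terms of Pb becomes Qs = -6 + 6(Pb + 45) = 264 + 6Pb. Setting this equal to demand: 1087.5 - 7.5Pb = 264 + 6Pb, so Pb = 61.
Sellers receive Ps = 61 + 45 = 106; Q' = 1087.5 − 7.5·61 = 630.

Q' = 630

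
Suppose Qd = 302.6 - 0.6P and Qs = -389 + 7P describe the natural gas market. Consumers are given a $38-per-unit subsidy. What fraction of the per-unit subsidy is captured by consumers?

Consumer share = 35/38

Pre-subsidy: 302.6 - 0.6P = -389 + 7P gives P* = 91, Q* = 248.
With the rebate, buyers effectively pay Pb = Ps − 38, where Ps is the price sellers receive.
Demand in terms of Ps becomes Qd = 302.6 − 0.6(Ps − 38) = 325.4 - 0.6Ps. Setting this equal to supply: 325.4 - 0.6Ps = -389 + 7Ps, so Ps = 94.
Buyers pay Pb = 94 − 38 = 56; Q' = -389 + 7·94 = 269.
Buyers' price falls by P* − Pb = 91 − 56 = 35; sellers' price rises by Ps − P* = 94 − 91 = 3.
So consumers capture 35/38 = 35/38 of each unit of subsidy.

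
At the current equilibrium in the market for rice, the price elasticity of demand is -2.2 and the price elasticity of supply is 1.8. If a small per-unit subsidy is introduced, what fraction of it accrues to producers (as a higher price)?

For a small subsidy around the equilibrium, the benefit split depends on the relative slopes, which at a point are proportional to the elasticities.
Buyer share = εs/(εs + |εd|) = 1.8/(1.8 + 2.2) = 0.45; seller share = |εd|/(εs + |εd|) = 0.55.
So producers capture 0.55 of the subsidy.

Producer share = 0.55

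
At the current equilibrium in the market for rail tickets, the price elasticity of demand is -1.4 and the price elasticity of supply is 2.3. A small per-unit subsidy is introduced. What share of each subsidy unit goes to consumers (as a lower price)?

For a small subsidy around the equilibrium, the benefit split depends on the relative slopes, which at a point are proportional to the elasticities.
Buyer share = εs/(εs + |εd|) = 2.3/(2.3 + 1.4) = 23/37; seller share = |εd|/(εs + |εd|) = 14/37.

Consumer share = 23/37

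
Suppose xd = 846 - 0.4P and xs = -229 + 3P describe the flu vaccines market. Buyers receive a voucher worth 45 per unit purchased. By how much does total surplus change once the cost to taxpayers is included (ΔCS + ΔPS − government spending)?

Net change in total surplus = -6075/17

Pre-subsidy: 846 - 0.4P = -229 + 3P gives P* = 5375/17, x* = 12232/17.
With the rebate, buyers effectively pay Pb = Ps − 45, where Ps is the price sellers receive.
Demand in terms of Ps becomes xd = 846 − 0.4(Ps − 45) = 864 - 0.4Ps. Setting this equal to supply: 864 - 0.4Ps = -229 + 3Ps, so Ps = 5465/17.
Buyers pay Pb = 5465/17 − 45 = 4700/17; x' = -229 + 3·(5465/17) = 12502/17.
ΔCS = ½(12232/17 + 12502/17)(5375/17 − 4700/17) = 8347725/289; ΔPS = ½(12232/17 + 12502/17)(5465/17 − 5375/17) = 1113030/289.
Government spending = 45 × 12502/17 = 562590/17.
Net change = 8347725/289 + 1113030/289 − 562590/17 = -6075/17. The loss equals the DWL triangle ½·45·270/17.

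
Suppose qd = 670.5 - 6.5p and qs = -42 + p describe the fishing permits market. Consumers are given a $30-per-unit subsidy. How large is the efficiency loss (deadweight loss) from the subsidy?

Deadweight loss = $390

Pre-subsidy: 670.5 - 6.5p = -42 + p gives p* = 95, q* = 53.
With the rebate, buyers effectively pay pb = ps − 30, where ps is the price sellers receive.
Demand in terms of ps becomes qd = 670.5 − 6.5(ps − 30) = 865.5 - 6.5ps. Setting this equal to supply: 865.5 - 6.5ps = -42 + ps, so ps = 121.
Buyers pay pb = 121 − 30 = 91; q' = -42 + 1·121 = 79.
The subsidy expands output by 79 − 53 = 26 past the efficient level; on those units the gap between marginal cost and willingness to pay runs from 0 up to 30.
DWL = ½ × 30 × 26 = 390.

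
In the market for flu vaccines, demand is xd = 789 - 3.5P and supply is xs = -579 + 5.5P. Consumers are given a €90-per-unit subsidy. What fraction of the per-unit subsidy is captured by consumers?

Consumer share = 11/18

Pre-subsidy: 789 - 3.5P = -579 + 5.5P gives P* = 152, x* = 257.
With the rebate, buyers effectively pay Pb = Ps − 90, where Ps is the price sellers receive.
Demand in terms of Ps becomes xd = 789 − 3.5(Ps − 90) = 1104 - 3.5Ps. Setting this equal to supply: 1104 - 3.5Ps = -579 + 5.5Ps, so Ps = 187.
Buyers pay Pb = 187 − 90 = 97; x' = -579 + 5.5·187 = 449.5.
Buyers' price falls by P* − Pb = 152 − 97 = 55; sellers' price rises by Ps − P* = 187 − 152 = 35.
So consumers capture 55/90 = 11/18 of each unit of subsidy.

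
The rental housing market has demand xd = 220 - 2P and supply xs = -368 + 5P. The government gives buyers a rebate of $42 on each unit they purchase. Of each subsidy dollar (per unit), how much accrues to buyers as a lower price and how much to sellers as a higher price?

Buyers gain $30 per unit; sellers gain $12 per unit

Pre-subsidy: 220 - 2P = -368 + 5P gives P* = 84, x* = 52.
With the rebate, buyers effectively pay Pb = Ps − 42, where Ps is the price sellers receive.
Demand in terms of Ps becomes xd = 220 − 2(Ps − 42) = 304 - 2Ps. Setting this equal to supply: 304 - 2Ps = -368 + 5Ps, so Ps = 96.
Buyers pay Pb = 96 − 42 = 54; x' = -368 + 5·96 = 112.
Buyers' price falls by P* − Pb = 84 − 54 = 30; sellers' price rises by Ps − P* = 96 − 84 = 12.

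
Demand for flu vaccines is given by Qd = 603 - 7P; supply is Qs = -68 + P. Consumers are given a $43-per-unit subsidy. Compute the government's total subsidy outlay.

Pre-subsidy: 603 - 7P = -68 + P gives P* = 83.875, Q* = 15.875.
With the rebate, buyers effectively pay Pb = Ps − 43, where Ps is the price sellers receive.
Demand in terms of Ps becomes Qd = 603 − 7(Ps − 43) = 904 - 7Ps. Setting this equal to supply: 904 - 7Ps = -68 + Ps, so Ps = 121.5.
Buyers pay Pb = 121.5 − 43 = 78.5; Q' = -68 + 1·121.5 = 53.5.
Government outlay = subsidy × quantity = 43 × 53.5 = 2300.5.

Government cost = $2300.5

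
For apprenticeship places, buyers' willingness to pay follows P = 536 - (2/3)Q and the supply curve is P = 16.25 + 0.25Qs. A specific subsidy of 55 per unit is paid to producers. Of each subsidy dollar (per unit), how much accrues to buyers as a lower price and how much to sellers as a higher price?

Buyers gain 40 per unit; sellers gain 15 per unit

Pre-subsidy: 536 - (2/3)Q = 16.25 + 0.25Q gives Q* = 567 and P* = 158.
With the subsidy, sellers receive Ps = Pb + 55 for each unit, where Pb is the price buyers pay.
On the curves, Pb = 536 - (2/3)Q and Ps = 16.25 + 0.25Q; the wedge Ps − Pb = 55 gives 16.25 + 0.25Q − (536 - (2/3)Q) = 55, so Q' = 627.
Then Pb = 536 − (2/3)·627 = 118 and Ps = 16.25 + 0.25·627 = 173.
Buyers' price falls by P* − Pb = 158 − 118 = 40; sellers' price rises by Ps − P* = 173 − 158 = 15.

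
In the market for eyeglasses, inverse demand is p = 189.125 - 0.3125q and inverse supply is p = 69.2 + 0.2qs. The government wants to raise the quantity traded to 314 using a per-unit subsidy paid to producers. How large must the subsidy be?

At q = 314, from the demand curve buyers pay pb = 189.125 − 0.3125·314 = 91; from the supply curve sellers need ps = 69.2 + 0.2·314 = 132.
The subsidy must fill the gap: s = ps − pb = 132 − 91 = 41.

Required subsidy s = 41 per unit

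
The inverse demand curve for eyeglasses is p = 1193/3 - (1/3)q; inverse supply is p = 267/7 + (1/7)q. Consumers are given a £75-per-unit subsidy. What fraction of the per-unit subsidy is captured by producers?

Pre-subsidy: 1193/3 - (1/3)q = 267/7 + (1/7)q gives q* = 755 and p* = 146.
With the rebate, buyers effectively pay pb = ps − 75, where ps is the price sellers receive.
On the curves, pb = 1193/3 - (1/3)q and ps = 267/7 + (1/7)q; the wedge ps − pb = 75 gives 267/7 + (1/7)q − (1193/3 - (1/3)q) = 75, so q' = 912.5.
Then pb = 1193/3 − (1/3)·912.5 = 93.5 and ps = 267/7 + (1/7)·912.5 = 168.5.
Buyers' price falls by p* − pb = 146 − 93.5 = 52.5; sellers' price rises by ps − p* = 168.5 − 146 = 22.5.
So producers capture 22.5/75 = 0.3 of each unit of subsidy.

Producer share = 0.3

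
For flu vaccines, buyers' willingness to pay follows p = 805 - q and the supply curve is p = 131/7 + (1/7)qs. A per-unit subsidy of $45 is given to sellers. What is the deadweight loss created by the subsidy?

Deadweight loss = $885.9375

Pre-subsidy: 805 - q = 131/7 + (1/7)q gives q* = 688 and p* = 117.
With the subsidy, sellers receive ps = pb + 45 for each unit, where pb is the price buyers pay.
On the curves, pb = 805 - q and ps = 131/7 + (1/7)q; the wedge ps − pb = 45 gives 131/7 + (1/7)q − (805 - q) = 45, so q' = 727.375.
Then pb = 805 − 1·727.375 = 77.625 and ps = 131/7 + (1/7)·727.375 = 122.625.
The subsidy expands output by 727.375 − 688 = 39.375 past the efficient level; on those units the gap between marginal cost and willingness to pay runs from 0 up to 45.
DWL = ½ × 45 × 39.375 = 885.9375.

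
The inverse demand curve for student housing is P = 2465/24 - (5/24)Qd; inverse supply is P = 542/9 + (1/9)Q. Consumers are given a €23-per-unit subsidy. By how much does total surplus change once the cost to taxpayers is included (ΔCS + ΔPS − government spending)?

Net change in total surplus = -€828

Pre-subsidy: 2465/24 - (5/24)Q = 542/9 + (1/9)Q gives Q* = 133 and P* = 75.
With the rebate, buyers effectively pay Pb = Ps − 23, where Ps is the price sellers receive.
On the curves, Pb = 2465/24 - (5/24)Q and Ps = 542/9 + (1/9)Q; the wedge Ps − Pb = 23 gives 542/9 + (1/9)Q − (2465/24 - (5/24)Q) = 23, so Q' = 205.
Then Pb = 2465/24 − (5/24)·205 = 60 and Ps = 542/9 + (1/9)·205 = 83.
ΔCS = ½(133 + 205)(75 − 60) = 2535; ΔPS = ½(133 + 205)(83 − 75) = 1352.
Government spending = 23 × 205 = 4715.
Net change = 2535 + 1352 − 4715 = -828. The loss equals the DWL triangle ½·23·72.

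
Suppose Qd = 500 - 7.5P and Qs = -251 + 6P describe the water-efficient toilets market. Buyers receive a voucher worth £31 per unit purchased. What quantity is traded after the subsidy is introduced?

Q' = 1675/9

Pre-subsidy: 500 - 7.5P = -251 + 6P gives P* = 1502/27, Q* = 745/9.
With the rebate, buyers effectively pay Pb = Ps − 31, where Ps is the price sellers receive.
Demand in terms of Ps becomes Qd = 500 − 7.5(Ps − 31) = 732.5 - 7.5Ps. Setting this equal to supply: 732.5 - 7.5Ps = -251 + 6Ps, so Ps = 1967/27.
Buyers pay Pb = 1967/27 − 31 = 1130/27; Q' = -251 + 6·(1967/27) = 1675/9.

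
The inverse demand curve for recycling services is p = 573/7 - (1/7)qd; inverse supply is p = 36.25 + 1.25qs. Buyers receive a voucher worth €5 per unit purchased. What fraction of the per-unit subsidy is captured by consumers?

Consumer share = 4/39

Pre-subsidy: 573/7 - (1/7)q = 36.25 + 1.25q gives q* = 1277/39 and p* = 3010/39.
With the rebate, buyers effectively pay pb = ps − 5, where ps is the price sellers receive.
On the curves, pb = 573/7 - (1/7)q and ps = 36.25 + 1.25q; the wedge ps − pb = 5 gives 36.25 + 1.25q − (573/7 - (1/7)q) = 5, so q' = 109/3.
Then pb = 573/7 − (1/7)·(109/3) = 230/3 and ps = 36.25 + 1.25·(109/3) = 245/3.
Buyers' price falls by p* − pb = 3010/39 − 230/3 = 20/39; sellers' price rises by ps − p* = 245/3 − 3010/39 = 175/39.
So consumers capture (20/39)/5 = 4/39 of each unit of subsidy.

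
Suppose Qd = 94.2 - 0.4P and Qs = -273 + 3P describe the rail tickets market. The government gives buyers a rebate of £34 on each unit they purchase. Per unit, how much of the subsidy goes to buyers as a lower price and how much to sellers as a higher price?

Buyers gain £30 per unit; sellers gain £4 per unit

Pre-subsidy: 94.2 - 0.4P = -273 + 3P gives P* = 108, Q* = 51.
With the rebate, buyers effectively pay Pb = Ps − 34, where Ps is the price sellers receive.
Demand in terms of Ps becomes Qd = 94.2 − 0.4(Ps − 34) = 107.8 - 0.4Ps. Setting this equal to supply: 107.8 - 0.4Ps = -273 + 3Ps, so Ps = 112.
Buyers pay Pb = 112 − 34 = 78; Q' = -273 + 3·112 = 63.
Buyers' price falls by P* − Pb = 108 − 78 = 30; sellers' price rises by Ps − P* = 112 − 108 = 4.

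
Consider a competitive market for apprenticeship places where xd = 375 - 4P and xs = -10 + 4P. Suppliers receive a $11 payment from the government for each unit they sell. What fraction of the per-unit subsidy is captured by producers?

Pre-subsidy: 375 - 4P = -10 + 4P gives P* = 48.125, x* = 182.5.
With the subsidy, sellers receive Ps = Pb + 11 for each unit, where Pb is the price buyers pay.
Supply in terms of Pb becomes xs = -10 + 4(Pb + 11) = 34 + 4Pb. Setting this equal to demand: 375 - 4Pb = 34 + 4Pb, so Pb = 42.625.
Sellers receive Ps = 42.625 + 11 = 53.625; x' = 375 − 4·42.625 = 204.5.
Buyers' price falls by P* − Pb = 48.125 − 42.625 = 5.5; sellers' price rises by Ps − P* = 53.625 − 48.125 = 5.5.
So producers capture 5.5/11 = 0.5 of each unit of subsidy.

Producer share = 0.5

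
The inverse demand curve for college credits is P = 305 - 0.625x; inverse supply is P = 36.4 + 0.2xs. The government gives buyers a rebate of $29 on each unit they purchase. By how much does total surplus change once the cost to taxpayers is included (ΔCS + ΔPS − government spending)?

Net change in total surplus = -16820/33

Pre-subsidy: 305 - 0.625x = 36.4 + 0.2x gives x* = 10744/33 and P* = 3350/33.
With the rebate, buyers effectively pay Pb = Ps − 29, where Ps is the price sellers receive.
On the curves, Pb = 305 - 0.625x and Ps = 36.4 + 0.2x; the wedge Ps − Pb = 29 gives 36.4 + 0.2x − (305 - 0.625x) = 29, so x' = 3968/11.
Then Pb = 305 − 0.625·(3968/11) = 875/11 and Ps = 36.4 + 0.2·(3968/11) = 1194/11.
ΔCS = ½(10744/33 + 3968/11)(3350/33 − 875/11) = 8209900/1089; ΔPS = ½(10744/33 + 3968/11)(1194/11 − 3350/33) = 2627168/1089.
Government spending = 29 × 3968/11 = 115072/11.
Net change = 8209900/1089 + 2627168/1089 − 115072/11 = -16820/33. The loss equals the DWL triangle ½·29·1160/33.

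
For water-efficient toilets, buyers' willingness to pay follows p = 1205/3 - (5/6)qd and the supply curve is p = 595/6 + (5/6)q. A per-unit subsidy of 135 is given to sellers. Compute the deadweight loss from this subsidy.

Pre-subsidy: 1205/3 - (5/6)q = 595/6 + (5/6)q gives q* = 181.5 and p* = 3005/12.
With the subsidy, sellers receive ps = pb + 135 for each unit, where pb is the price buyers pay.
On the curves, pb = 1205/3 - (5/6)q and ps = 595/6 + (5/6)q; the wedge ps − pb = 135 gives 595/6 + (5/6)q − (1205/3 - (5/6)q) = 135, so q' = 262.5.
Then pb = 1205/3 − (5/6)·262.5 = 2195/12 and ps = 595/6 + (5/6)·262.5 = 3815/12.
The subsidy expands output by 262.5 − 181.5 = 81 past the efficient level; on those units the gap between marginal cost and willingness to pay runs from 0 up to 135.
DWL = ½ × 135 × 81 = 5467.5.

Deadweight loss = 5467.5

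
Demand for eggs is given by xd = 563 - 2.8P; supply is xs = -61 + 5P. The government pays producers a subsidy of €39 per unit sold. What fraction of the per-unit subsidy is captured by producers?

Pre-subsidy: 563 - 2.8P = -61 + 5P gives P* = 80, x* = 339.
With the subsidy, sellers receive Ps = Pb + 39 for each unit, where Pb is the price buyers pay.
Supply in terms of Pb becomes xs = -61 + 5(Pb + 39) = 134 + 5Pb. Setting this equal to demand: 563 - 2.8Pb = 134 + 5Pb, so Pb = 55.
Sellers receive Ps = 55 + 39 = 94; x' = 563 − 2.8·55 = 409.
Buyers' price falls by P* − Pb = 80 − 55 = 25; sellers' price rises by Ps − P* = 94 − 80 = 14.
So producers capture 14/39 = 14/39 of each unit of subsidy.

Producer share = 14/39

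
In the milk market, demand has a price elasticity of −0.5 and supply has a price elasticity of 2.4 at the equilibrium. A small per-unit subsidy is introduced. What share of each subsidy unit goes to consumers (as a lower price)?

Consumer share = 24/29

For a small subsidy around the equilibrium, the benefit split depends on the relative slopes, which at a point are proportional to the elasticities.
Buyer share = εs/(εs + |εd|) = 2.4/(2.4 + 0.5) = 24/29; seller share = |εd|/(εs + |εd|) = 5/29.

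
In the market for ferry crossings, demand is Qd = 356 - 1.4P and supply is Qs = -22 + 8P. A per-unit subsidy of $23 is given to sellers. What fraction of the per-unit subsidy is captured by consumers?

Pre-subsidy: 356 - 1.4P = -22 + 8P gives P* = 1890/47, Q* = 14086/47.
With the subsidy, sellers receive Ps = Pb + 23 for each unit, where Pb is the price buyers pay.
Supply in terms of Pb becomes Qs = -22 + 8(Pb + 23) = 162 + 8Pb. Setting this equal to demand: 356 - 1.4Pb = 162 + 8Pb, so Pb = 970/47.
Sellers receive Ps = 970/47 + 23 = 2051/47; Q' = 356 − 1.4·(970/47) = 15374/47.
Buyers' price falls by P* − Pb = 1890/47 − 970/47 = 920/47; sellers' price rises by Ps − P* = 2051/47 − 1890/47 = 161/47.
So consumers capture (920/47)/23 = 40/47 of each unit of subsidy.

Consumer share = 40/47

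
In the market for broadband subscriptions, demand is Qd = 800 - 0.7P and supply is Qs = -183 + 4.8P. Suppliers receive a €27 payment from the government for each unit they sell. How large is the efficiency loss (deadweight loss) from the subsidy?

Deadweight loss = 61236/275

Pre-subsidy: 800 - 0.7P = -183 + 4.8P gives P* = 1966/11, Q* = 37119/55.
With the subsidy, sellers receive Ps = Pb + 27 for each unit, where Pb is the price buyers pay.
Supply in terms of Pb becomes Qs = -183 + 4.8(Pb + 27) = -53.4 + 4.8Pb. Setting this equal to demand: 800 - 0.7Pb = -53.4 + 4.8Pb, so Pb = 8534/55.
Sellers receive Ps = 8534/55 + 27 = 10019/55; Q' = 800 − 0.7·(8534/55) = 190131/275.
The subsidy expands output by 190131/275 − 37119/55 = 4536/275 past the efficient level; on those units the gap between marginal cost and willingness to pay runs from 0 up to 27.
DWL = ½ × 27 × 4536/275 = 61236/275.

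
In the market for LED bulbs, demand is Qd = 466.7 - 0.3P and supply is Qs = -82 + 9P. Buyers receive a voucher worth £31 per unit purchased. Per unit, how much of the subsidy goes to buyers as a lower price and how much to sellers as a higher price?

Buyers gain £30 per unit; sellers gain £1 per unit

Pre-subsidy: 466.7 - 0.3P = -82 + 9P gives P* = 59, Q* = 449.
With the rebate, buyers effectively pay Pb = Ps − 31, where Ps is the price sellers receive.
Demand in terms of Ps becomes Qd = 466.7 − 0.3(Ps − 31) = 476 - 0.3Ps. Setting this equal to supply: 476 - 0.3Ps = -82 + 9Ps, so Ps = 60.
Buyers pay Pb = 60 − 31 = 29; Q' = -82 + 9·60 = 458.
Buyers' price falls by P* − Pb = 59 − 29 = 30; sellers' price rises by Ps − P* = 60 − 59 = 1.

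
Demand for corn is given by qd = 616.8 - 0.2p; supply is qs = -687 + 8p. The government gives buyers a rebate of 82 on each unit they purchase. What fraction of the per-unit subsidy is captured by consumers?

Consumer share = 40/41

Pre-subsidy: 616.8 - 0.2p = -687 + 8p gives p* = 159, q* = 585.
With the rebate, buyers effectively pay pb = ps − 82, where ps is the price sellers receive.
Demand in terms of ps becomes qd = 616.8 − 0.2(ps − 82) = 633.2 - 0.2ps. Setting this equal to supply: 633.2 - 0.2ps = -687 + 8ps, so ps = 161.
Buyers pay pb = 161 − 82 = 79; q' = -687 + 8·161 = 601.
Buyers' price falls by p* − pb = 159 − 79 = 80; sellers' price rises by ps − p* = 161 − 159 = 2.
So consumers capture 80/82 = 40/41 of each unit of subsidy.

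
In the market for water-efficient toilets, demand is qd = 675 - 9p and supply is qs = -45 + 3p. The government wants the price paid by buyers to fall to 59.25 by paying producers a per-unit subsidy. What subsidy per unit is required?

Required subsidy s = 3 per unit

At a buyer price of 59.25, quantity demanded is 675 − 9·59.25 = 141.75.
Sellers supply 141.75 only when they receive ps with -45 + 3·ps = 141.75, i.e. ps = 62.25.
s = ps − pb = 62.25 − 59.25 = 3.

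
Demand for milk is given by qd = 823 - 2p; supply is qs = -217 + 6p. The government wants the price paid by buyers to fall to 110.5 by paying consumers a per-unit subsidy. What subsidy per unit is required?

At a buyer price of 110.5, quantity demanded is 823 − 2·110.5 = 602.
Sellers supply 602 only when they receive ps with -217 + 6·ps = 602, i.e. ps = 136.5.
s = ps − pb = 136.5 − 110.5 = 26.

Required subsidy s = 26 per unit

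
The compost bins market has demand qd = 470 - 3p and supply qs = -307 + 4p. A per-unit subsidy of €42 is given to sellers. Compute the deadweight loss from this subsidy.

Deadweight loss = €1512

Pre-subsidy: 470 - 3p = -307 + 4p gives p* = 111, q* = 137.
With the subsidy, sellers receive ps = pb + 42 for each unit, where pb is the price buyers pay.
Supply in terms of pb becomes qs = -307 + 4(pb + 42) = -139 + 4pb. Setting this equal to demand: 470 - 3pb = -139 + 4pb, so pb = 87.
Sellers receive ps = 87 + 42 = 129; q' = 470 − 3·87 = 209.
The subsidy expands output by 209 − 137 = 72 past the efficient level; on those units the gap between marginal cost and willingness to pay runs from 0 up to 42.
DWL = ½ × 42 × 72 = 1512.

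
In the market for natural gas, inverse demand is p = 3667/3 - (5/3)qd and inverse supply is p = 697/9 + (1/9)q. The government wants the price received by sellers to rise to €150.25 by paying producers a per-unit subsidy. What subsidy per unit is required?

At a seller price of 150.25, quantity supplied is -697 + 9·150.25 = 655.25.
Buyers absorb 655.25 only when they pay pb = 3667/3 − (5/3)·655.25 = 130.25.
s = ps − pb = 150.25 − 130.25 = 20.

Required subsidy s = €20 per unit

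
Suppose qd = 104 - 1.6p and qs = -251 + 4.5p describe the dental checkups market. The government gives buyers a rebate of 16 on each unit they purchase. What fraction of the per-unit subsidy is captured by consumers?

Consumer share = 45/61

Pre-subsidy: 104 - 1.6p = -251 + 4.5p gives p* = 3550/61, q* = 664/61.
With the rebate, buyers effectively pay pb = ps − 16, where ps is the price sellers receive.
Demand in terms of ps becomes qd = 104 − 1.6(ps − 16) = 129.6 - 1.6ps. Setting this equal to supply: 129.6 - 1.6ps = -251 + 4.5ps, so ps = 3806/61.
Buyers pay pb = 3806/61 − 16 = 2830/61; q' = -251 + 4.5·(3806/61) = 1816/61.
Buyers' price falls by p* − pb = 3550/61 − 2830/61 = 720/61; sellers' price rises by ps − p* = 3806/61 − 3550/61 = 256/61.
So consumers capture (720/61)/16 = 45/61 of each unit of subsidy.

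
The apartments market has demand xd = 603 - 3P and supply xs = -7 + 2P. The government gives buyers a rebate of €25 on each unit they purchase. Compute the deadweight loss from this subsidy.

Deadweight loss = €375

Pre-subsidy: 603 - 3P = -7 + 2P gives P* = 122, x* = 237.
With the rebate, buyers effectively pay Pb = Ps − 25, where Ps is the price sellers receive.
Demand in terms of Ps becomes xd = 603 − 3(Ps − 25) = 678 - 3Ps. Setting this equal to supply: 678 - 3Ps = -7 + 2Ps, so Ps = 137.
Buyers pay Pb = 137 − 25 = 112; x' = -7 + 2·137 = 267.
The subsidy expands output by 267 − 237 = 30 past the efficient level; on those units the gap between marginal cost and willingness to pay runs from 0 up to 25.
DWL = ½ × 25 × 30 = 375.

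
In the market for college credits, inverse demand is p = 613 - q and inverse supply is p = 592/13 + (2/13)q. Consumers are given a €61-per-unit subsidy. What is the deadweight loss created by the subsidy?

Pre-subsidy: 613 - q = 592/13 + (2/13)q gives q* = 491.8 and p* = 121.2.
With the rebate, buyers effectively pay pb = ps − 61, where ps is the price sellers receive.
On the curves, pb = 613 - q and ps = 592/13 + (2/13)q; the wedge ps − pb = 61 gives 592/13 + (2/13)q − (613 - q) = 61, so q' = 1634/3.
Then pb = 613 − 1·(1634/3) = 205/3 and ps = 592/13 + (2/13)·(1634/3) = 388/3.
The subsidy expands output by 1634/3 − 491.8 = 793/15 past the efficient level; on those units the gap between marginal cost and willingness to pay runs from 0 up to 61.
DWL = ½ × 61 × 793/15 = 48373/30.

Deadweight loss = 48373/30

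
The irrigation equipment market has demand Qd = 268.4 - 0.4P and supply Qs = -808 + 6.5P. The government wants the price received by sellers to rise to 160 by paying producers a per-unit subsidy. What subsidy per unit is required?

Required subsidy s = 69 per unit

At a seller price of 160, quantity supplied is -808 + 6.5·160 = 232.
Buyers absorb 232 only when they pay Pb with 268.4 − 0.4·Pb = 232, i.e. Pb = 91.
s = Ps − Pb = 160 − 91 = 69.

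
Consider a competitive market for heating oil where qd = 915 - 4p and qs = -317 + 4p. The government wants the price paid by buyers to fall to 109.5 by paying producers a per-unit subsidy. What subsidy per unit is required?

At a buyer price of 109.5, quantity demanded is 915 − 4·109.5 = 477.
Sellers supply 477 only when they receive ps with -317 + 4·ps = 477, i.e. ps = 198.5.
s = ps − pb = 198.5 − 109.5 = 89.

Required subsidy s = 89 per unit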